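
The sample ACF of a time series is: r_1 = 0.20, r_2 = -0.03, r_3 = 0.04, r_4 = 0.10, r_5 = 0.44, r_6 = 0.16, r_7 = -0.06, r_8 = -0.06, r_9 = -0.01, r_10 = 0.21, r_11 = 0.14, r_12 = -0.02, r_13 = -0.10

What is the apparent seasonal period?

5

The largest autocorrelation is r_5 = 0.44, with a weaker echo at lag 10 (0.21); the remaining lags stay at or below 0.20.
The dominant spike at lag 5 indicates a seasonal period of 5.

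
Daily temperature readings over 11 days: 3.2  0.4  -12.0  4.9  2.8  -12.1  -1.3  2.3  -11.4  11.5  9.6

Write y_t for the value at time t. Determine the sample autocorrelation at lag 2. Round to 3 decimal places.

-0.338

Mean ȳ = (3.2 + 0.4 − 12.0 + 4.9 + 2.8 − 12.1 − 1.3 + 2.3 − 11.4 + 11.5 + 9.6)/11 = -0.1909
Numerator Σ_{t=1}^{9}(y_t−ȳ)(y_{t+2}−ȳ) = -234.1593
Denominator Σ(y_t−ȳ)² = 693.6091
r_2 = -234.1593 / 693.6091 = -0.338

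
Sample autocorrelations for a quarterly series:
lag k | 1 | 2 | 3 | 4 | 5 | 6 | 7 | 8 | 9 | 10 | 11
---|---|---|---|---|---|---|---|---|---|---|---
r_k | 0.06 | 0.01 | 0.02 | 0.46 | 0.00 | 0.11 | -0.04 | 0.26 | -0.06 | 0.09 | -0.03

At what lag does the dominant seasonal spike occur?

4

The largest autocorrelation is r_4 = 0.46, with a weaker echo at lag 8 (0.26); the remaining lags stay at or below 0.11.
The dominant spike at lag 4 indicates a seasonal period of 4.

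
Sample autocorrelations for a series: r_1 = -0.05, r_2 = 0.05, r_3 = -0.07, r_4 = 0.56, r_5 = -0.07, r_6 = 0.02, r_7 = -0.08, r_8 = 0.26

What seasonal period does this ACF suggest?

The largest autocorrelation is r_4 = 0.56, with a weaker echo at lag 8 (0.26); the remaining lags stay at or below 0.05.
The dominant spike at lag 4 indicates a seasonal period of 4.

4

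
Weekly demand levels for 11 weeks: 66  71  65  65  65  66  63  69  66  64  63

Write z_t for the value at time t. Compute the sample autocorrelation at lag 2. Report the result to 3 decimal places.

-0.137

Mean z̄ = (66 + 71 + 65 + 65 + 65 + 66 + 63 + 69 + 66 + 64 + 63)/11 = 65.7273
Numerator Σ_{t=1}^{9}(z_t−z̄)(z_{t+2}−z̄) = -7.9669
Denominator Σ(z_t−z̄)² = 58.1818
r_2 = -7.9669 / 58.1818 = -0.137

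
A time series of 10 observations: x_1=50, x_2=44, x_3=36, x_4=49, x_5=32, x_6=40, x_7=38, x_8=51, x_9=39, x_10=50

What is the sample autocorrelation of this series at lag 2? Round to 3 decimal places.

Mean x̄ = (50 + 44 + 36 + 49 + 32 + 40 + 38 + 51 + 39 + 50)/10 = 42.9000
Numerator Σ_{t=1}^{8}(x_t−x̄)(x_{t+2}−x̄) = 121.7800
Denominator Σ(x_t−x̄)² = 418.9000
r_2 = 121.7800 / 418.9000 = 0.291

0.291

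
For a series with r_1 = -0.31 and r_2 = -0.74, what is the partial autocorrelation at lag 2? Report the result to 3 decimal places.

φ_{22} = (r_2 − r_1²) / (1 − r_1²)
r_1² = (-0.31)² = 0.0961
Numerator = -0.74 − 0.0961 = -0.8361; denominator = 1 − 0.0961 = 0.9039
φ_{22} = -0.8361 / 0.9039 = -0.925

-0.925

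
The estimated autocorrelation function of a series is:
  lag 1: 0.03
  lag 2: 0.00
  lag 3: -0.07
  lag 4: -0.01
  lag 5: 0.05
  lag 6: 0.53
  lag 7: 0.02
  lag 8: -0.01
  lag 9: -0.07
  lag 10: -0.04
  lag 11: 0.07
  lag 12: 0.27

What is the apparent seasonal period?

The largest autocorrelation is r_6 = 0.53, with a weaker echo at lag 12 (0.27); the remaining lags stay at or below 0.07.
The dominant spike at lag 6 indicates a seasonal period of 6.

6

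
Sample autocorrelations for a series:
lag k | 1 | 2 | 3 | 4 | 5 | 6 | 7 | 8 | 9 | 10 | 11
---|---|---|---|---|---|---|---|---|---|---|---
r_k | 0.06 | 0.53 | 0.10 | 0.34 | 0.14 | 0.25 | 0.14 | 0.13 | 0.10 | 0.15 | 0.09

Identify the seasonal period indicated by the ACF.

2

The largest autocorrelation is r_2 = 0.53, with weaker echoes at lags 4 (0.34), 6 (0.25) and 10 (0.15); the remaining lags stay at or below 0.14.
The dominant spike at lag 2 indicates a seasonal period of 2.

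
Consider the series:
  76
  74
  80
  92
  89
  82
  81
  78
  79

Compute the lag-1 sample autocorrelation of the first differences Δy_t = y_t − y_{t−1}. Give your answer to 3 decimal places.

0.200

First differences Δy: -2, 6, 12, -3, -7, -1, -3, 1
Mean of differences = 0.3750
Numerator Σ(Δy_t−Δȳ)(Δy_{t+1}−Δȳ) = 50.3594
Denominator Σ(Δy_t−Δȳ)² = 251.8750
r_1(Δy) = 50.3594 / 251.8750 = 0.200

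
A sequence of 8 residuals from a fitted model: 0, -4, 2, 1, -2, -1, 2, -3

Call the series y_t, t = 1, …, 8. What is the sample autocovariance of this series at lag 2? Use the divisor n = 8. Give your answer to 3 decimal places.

-1.348

Mean ȳ = (0 − 4 + 2 + 1 − 2 − 1 + 2 − 3)/8 = -0.6250
Deviations: 0.6250, -3.3750, 2.6250, 1.6250, -1.3750, -0.3750, 2.6250, -2.3750
Σ_{t=1}^{6}(y_t−ȳ)(y_{t+2}−ȳ) = -10.7813
γ_2 = -10.7813 / 8 = -1.348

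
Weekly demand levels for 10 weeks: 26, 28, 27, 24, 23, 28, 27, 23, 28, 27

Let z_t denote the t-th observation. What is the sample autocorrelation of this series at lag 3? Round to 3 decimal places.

0.221

Mean z̄ = (26 + 28 + 27 + 24 + 23 + 28 + 27 + 23 + 28 + 27)/10 = 26.1000
Σ(z_t−z̄)(z_{t+3}−z̄) = (0.2100) + (-5.8900) + (1.7100) + (-1.8900) + (9.6100) + (3.6100) + (0.8100) = 8.1700
Denominator Σ(z_t−z̄)² = 36.9000
r_3 = 8.1700 / 36.9000 = 0.221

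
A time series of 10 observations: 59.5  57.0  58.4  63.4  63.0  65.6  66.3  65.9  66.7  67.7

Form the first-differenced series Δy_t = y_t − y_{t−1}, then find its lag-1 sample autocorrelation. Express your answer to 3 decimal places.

-0.206

First differences Δy: -2.5, 1.4, 5.0, -0.4, 2.6, 0.7, -0.4, 0.8, 1.0
Mean of differences = 0.9111
Numerator Σ(Δy_t−Δȳ)(Δy_{t+1}−Δȳ) = -7.1879
Denominator Σ(Δy_t−Δȳ)² = 34.9489
r_1(Δy) = -7.1879 / 34.9489 = -0.206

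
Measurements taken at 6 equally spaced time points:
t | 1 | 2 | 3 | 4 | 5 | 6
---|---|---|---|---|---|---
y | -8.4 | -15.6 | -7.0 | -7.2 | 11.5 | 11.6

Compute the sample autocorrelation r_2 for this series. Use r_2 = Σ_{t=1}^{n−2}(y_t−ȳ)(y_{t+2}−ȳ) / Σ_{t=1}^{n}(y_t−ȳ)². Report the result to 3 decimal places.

-0.064

Mean ȳ = (-8.4 − 15.6 − 7.0 − 7.2 + 11.5 + 11.6)/6 = -2.5167
Deviations from mean: -5.8833, -13.0833, -4.4833, -4.6833, 14.0167, 14.1167
Σ(y_t−ȳ)(y_{t+2}−ȳ) = (26.3769) + (61.2736) + (-62.8414) + (-66.1131) = -41.3039
Denominator Σ(y_t−ȳ)² = 643.5683
r_2 = -41.3039 / 643.5683 = -0.064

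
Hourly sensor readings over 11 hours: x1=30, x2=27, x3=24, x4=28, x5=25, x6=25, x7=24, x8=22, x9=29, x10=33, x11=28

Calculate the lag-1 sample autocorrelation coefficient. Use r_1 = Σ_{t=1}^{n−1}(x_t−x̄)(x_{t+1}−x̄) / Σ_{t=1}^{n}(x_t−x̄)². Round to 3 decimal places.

0.264

Mean x̄ = (30 + 27 + 24 + 28 + 25 + 25 + 24 + 22 + 29 + 33 + 28)/11 = 26.8182
Numerator Σ_{t=1}^{10}(x_t−x̄)(x_{t+1}−x̄) = 26.8760
Denominator Σ(x_t−x̄)² = 101.6364
r_1 = 26.8760 / 101.6364 = 0.264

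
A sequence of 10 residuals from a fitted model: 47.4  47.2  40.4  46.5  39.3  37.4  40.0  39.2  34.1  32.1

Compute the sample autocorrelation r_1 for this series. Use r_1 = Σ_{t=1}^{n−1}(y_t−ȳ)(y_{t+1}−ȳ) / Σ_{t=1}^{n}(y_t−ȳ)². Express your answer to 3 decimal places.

Mean ȳ = (47.4 + 47.2 + 40.4 + 46.5 + 39.3 + 37.4 + 40.0 + 39.2 + 34.1 + 32.1)/10 = 40.3600
Numerator Σ_{t=1}^{9}(y_t−ȳ)(y_{t+1}−ȳ) = 105.7544
Denominator Σ(y_t−ȳ)² = 252.8240
r_1 = 105.7544 / 252.8240 = 0.418

0.418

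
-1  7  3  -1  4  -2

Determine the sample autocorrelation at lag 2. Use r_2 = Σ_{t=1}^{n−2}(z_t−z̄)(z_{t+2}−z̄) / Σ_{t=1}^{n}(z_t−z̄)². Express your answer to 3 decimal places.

Mean z̄ = (-1 + 7 + 3 − 1 + 4 − 2)/6 = 1.6667
Numerator Σ_{t=1}^{4}(z_t−z̄)(z_{t+2}−z̄) = -4.8889
Denominator Σ(z_t−z̄)² = 63.3333
r_2 = -4.8889 / 63.3333 = -0.077

-0.077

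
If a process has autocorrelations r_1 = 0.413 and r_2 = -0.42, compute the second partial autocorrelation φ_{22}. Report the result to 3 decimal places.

-0.712

φ_{22} = (r_2 − r_1²) / (1 − r_1²)
r_1² = (0.413)² = 0.170569
Numerator = -0.42 − 0.1706 = -0.5906; denominator = 1 − 0.1706 = 0.8294
φ_{22} = -0.5906 / 0.8294 = -0.712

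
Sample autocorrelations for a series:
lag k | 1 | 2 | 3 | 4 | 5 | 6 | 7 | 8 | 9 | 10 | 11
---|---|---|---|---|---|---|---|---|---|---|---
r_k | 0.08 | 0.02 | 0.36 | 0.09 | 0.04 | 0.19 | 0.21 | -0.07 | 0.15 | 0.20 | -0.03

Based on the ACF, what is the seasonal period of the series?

3

The largest autocorrelation is r_3 = 0.36; the remaining lags stay at or below 0.21.
The dominant spike at lag 3 indicates a seasonal period of 3.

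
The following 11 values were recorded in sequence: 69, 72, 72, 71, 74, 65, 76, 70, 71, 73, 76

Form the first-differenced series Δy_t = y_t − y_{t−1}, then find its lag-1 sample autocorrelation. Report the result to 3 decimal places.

-0.730

First differences Δy: 3, 0, -1, 3, -9, 11, -6, 1, 2, 3
Mean of differences = 0.7000
Numerator Σ(Δy_t−Δȳ)(Δy_{t+1}−Δȳ) = -194.1900
Denominator Σ(Δy_t−Δȳ)² = 266.1000
r_1(Δy) = -194.1900 / 266.1000 = -0.730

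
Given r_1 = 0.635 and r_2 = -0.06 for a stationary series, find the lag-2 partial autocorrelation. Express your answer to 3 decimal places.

-0.776

φ_{22} = (r_2 − r_1²) / (1 − r_1²)
r_1² = (0.635)² = 0.403225
Numerator = -0.06 − 0.4032 = -0.4632; denominator = 1 − 0.4032 = 0.5968
φ_{22} = -0.4632 / 0.5968 = -0.776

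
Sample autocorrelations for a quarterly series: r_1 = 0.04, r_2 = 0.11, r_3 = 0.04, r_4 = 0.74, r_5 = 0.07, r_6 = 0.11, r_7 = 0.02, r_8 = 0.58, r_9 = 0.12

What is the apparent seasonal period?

4

The largest autocorrelation is r_4 = 0.74, with a weaker echo at lag 8 (0.58); the remaining lags stay at or below 0.12.
The dominant spike at lag 4 indicates a seasonal period of 4.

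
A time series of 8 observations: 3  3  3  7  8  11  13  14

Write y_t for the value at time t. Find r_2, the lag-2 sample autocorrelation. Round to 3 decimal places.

Mean ȳ = (3 + 3 + 3 + 7 + 8 + 11 + 13 + 14)/8 = 7.7500
Deviations from mean: -4.7500, -4.7500, -4.7500, -0.7500, 0.2500, 3.2500, 5.2500, 6.2500
Numerator Σ_{t=1}^{6}(y_t−ȳ)(y_{t+2}−ȳ) = 44.1250
Denominator Σ(y_t−ȳ)² = 145.5000
r_2 = 44.1250 / 145.5000 = 0.303

0.303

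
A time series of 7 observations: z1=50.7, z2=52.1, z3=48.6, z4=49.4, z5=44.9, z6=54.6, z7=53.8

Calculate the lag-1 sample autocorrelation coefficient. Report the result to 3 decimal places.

-0.055

Mean z̄ = (50.7 + 52.1 + 48.6 + 49.4 + 44.9 + 54.6 + 53.8)/7 = 50.5857
Deviations from mean: 0.1143, 1.5143, -1.9857, -1.1857, -5.6857, 4.0143, 3.2143
Numerator Σ_{t=1}^{6}(z_t−z̄)(z_{t+1}−z̄) = -3.6588
Denominator Σ(z_t−z̄)² = 66.4286
r_1 = -3.6588 / 66.4286 = -0.055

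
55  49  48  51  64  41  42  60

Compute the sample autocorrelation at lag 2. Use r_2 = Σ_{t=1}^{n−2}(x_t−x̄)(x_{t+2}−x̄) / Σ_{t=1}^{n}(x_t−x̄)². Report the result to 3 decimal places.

Mean x̄ = (55 + 49 + 48 + 51 + 64 + 41 + 42 + 60)/8 = 51.2500
Numerator Σ_{t=1}^{6}(x_t−x̄)(x_{t+2}−x̄) = -258.1250
Denominator Σ(x_t−x̄)² = 459.5000
r_2 = -258.1250 / 459.5000 = -0.562

-0.562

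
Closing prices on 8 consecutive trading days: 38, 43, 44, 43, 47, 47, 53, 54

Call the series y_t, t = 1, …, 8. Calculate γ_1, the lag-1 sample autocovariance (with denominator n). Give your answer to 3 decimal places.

Mean ȳ = (38 + 43 + 44 + 43 + 47 + 47 + 53 + 54)/8 = 46.1250
Deviations: -8.1250, -3.1250, -2.1250, -3.1250, 0.8750, 0.8750, 6.8750, 7.8750
Σ_{t=1}^{7}(y_t−ȳ)(y_{t+1}−ȳ) = 96.8594
γ_1 = 96.8594 / 8 = 12.107

12.107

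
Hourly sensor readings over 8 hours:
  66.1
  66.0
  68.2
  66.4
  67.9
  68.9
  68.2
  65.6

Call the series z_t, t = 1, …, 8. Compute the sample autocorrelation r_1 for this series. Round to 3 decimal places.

Mean z̄ = (66.1 + 66.0 + 68.2 + 66.4 + 67.9 + 68.9 + 68.2 + 65.6)/8 = 67.1625
Deviations from mean: -1.0625, -1.1625, 1.0375, -0.7625, 0.7375, 1.7375, 1.0375, -1.5625
Numerator Σ_{t=1}^{7}(z_t−z̄)(z_{t+1}−z̄) = 0.1386
Denominator Σ(z_t−z̄)² = 11.2188
r_1 = 0.1386 / 11.2188 = 0.012

0.012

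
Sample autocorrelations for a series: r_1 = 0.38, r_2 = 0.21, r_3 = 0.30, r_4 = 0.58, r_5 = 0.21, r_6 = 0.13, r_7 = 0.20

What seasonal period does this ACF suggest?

The largest autocorrelation is r_4 = 0.58; the remaining lags stay at or below 0.38. The elevated value at lag 1 (0.38), dropping to 0.21 at lag 2, reflects decaying short-term dependence rather than seasonality.
The dominant spike at lag 4 indicates a seasonal period of 4.

4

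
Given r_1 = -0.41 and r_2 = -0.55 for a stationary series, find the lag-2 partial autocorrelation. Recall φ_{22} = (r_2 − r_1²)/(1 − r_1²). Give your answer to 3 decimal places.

-0.863

φ_{22} = (r_2 − r_1²) / (1 − r_1²)
r_1² = (-0.41)² = 0.1681
Numerator = -0.55 − 0.1681 = -0.7181; denominator = 1 − 0.1681 = 0.8319
φ_{22} = -0.7181 / 0.8319 = -0.863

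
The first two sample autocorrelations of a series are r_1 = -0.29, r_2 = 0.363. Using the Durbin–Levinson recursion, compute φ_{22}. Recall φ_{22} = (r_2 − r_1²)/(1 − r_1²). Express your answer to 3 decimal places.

0.305

φ_{22} = (r_2 − r_1²) / (1 − r_1²)
r_1² = (-0.29)² = 0.0841
Numerator = 0.363 − 0.0841 = 0.2789; denominator = 1 − 0.0841 = 0.9159
φ_{22} = 0.2789 / 0.9159 = 0.305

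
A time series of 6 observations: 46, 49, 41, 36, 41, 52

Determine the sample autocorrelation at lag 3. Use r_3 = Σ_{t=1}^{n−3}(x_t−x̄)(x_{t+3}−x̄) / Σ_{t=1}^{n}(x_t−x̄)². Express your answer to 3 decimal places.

-0.315

Mean x̄ = (46 + 49 + 41 + 36 + 41 + 52)/6 = 44.1667
Deviations from mean: 1.8333, 4.8333, -3.1667, -8.1667, -3.1667, 7.8333
Σ(x_t−x̄)(x_{t+3}−x̄) = (-14.9722) + (-15.3056) + (-24.8056) = -55.0833
Denominator Σ(x_t−x̄)² = 174.8333
r_3 = -55.0833 / 174.8333 = -0.315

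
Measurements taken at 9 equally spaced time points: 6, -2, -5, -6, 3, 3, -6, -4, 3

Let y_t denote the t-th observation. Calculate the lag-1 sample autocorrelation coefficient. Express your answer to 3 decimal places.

Mean ȳ = (6 − 2 − 5 − 6 + 3 + 3 − 6 − 4 + 3)/9 = -0.8889
Numerator Σ_{t=1}^{8}(y_t−ȳ)(y_{t+1}−ȳ) = -2.9012
Denominator Σ(y_t−ȳ)² = 172.8889
r_1 = -2.9012 / 172.8889 = -0.017

-0.017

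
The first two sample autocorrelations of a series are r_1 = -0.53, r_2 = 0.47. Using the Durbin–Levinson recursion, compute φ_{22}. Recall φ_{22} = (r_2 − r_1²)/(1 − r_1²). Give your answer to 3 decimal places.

0.263

φ_{22} = (r_2 − r_1²) / (1 − r_1²)
r_1² = (-0.53)² = 0.2809
Numerator = 0.47 − 0.2809 = 0.1891; denominator = 1 − 0.2809 = 0.7191
φ_{22} = 0.1891 / 0.7191 = 0.263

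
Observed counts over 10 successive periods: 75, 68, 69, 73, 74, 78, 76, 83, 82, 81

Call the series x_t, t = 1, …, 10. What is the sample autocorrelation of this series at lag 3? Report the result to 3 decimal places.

Mean x̄ = (75 + 68 + 69 + 73 + 74 + 78 + 76 + 83 + 82 + 81)/10 = 75.9000
Σ(x_t−x̄)(x_{t+3}−x̄) = (2.6100) + (15.0100) + (-14.4900) + (-0.2900) + (-13.4900) + (12.8100) + (0.5100) = 2.6700
Denominator Σ(x_t−x̄)² = 240.9000
r_3 = 2.6700 / 240.9000 = 0.011

0.011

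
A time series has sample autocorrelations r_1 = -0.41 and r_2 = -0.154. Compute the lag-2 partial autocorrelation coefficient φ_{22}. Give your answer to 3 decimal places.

-0.387

φ_{22} = (r_2 − r_1²) / (1 − r_1²)
r_1² = (-0.41)² = 0.1681
Numerator = -0.154 − 0.1681 = -0.3221; denominator = 1 − 0.1681 = 0.8319
φ_{22} = -0.3221 / 0.8319 = -0.387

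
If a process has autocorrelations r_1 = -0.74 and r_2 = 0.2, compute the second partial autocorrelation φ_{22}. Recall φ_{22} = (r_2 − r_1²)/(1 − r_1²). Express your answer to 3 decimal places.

φ_{22} = (r_2 − r_1²) / (1 − r_1²)
r_1² = (-0.74)² = 0.5476
Numerator = 0.2 − 0.5476 = -0.3476; denominator = 1 − 0.5476 = 0.4524
φ_{22} = -0.3476 / 0.4524 = -0.768

-0.768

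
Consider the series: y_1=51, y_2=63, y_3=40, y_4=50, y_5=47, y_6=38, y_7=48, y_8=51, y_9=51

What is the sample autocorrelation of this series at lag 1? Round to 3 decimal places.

Mean ȳ = (51 + 63 + 40 + 50 + 47 + 38 + 48 + 51 + 51)/9 = 48.7778
Numerator Σ_{t=1}^{8}(y_t−ȳ)(y_{t+1}−ȳ) = -75.3827
Denominator Σ(y_t−ȳ)² = 415.5556
r_1 = -75.3827 / 415.5556 = -0.181

-0.181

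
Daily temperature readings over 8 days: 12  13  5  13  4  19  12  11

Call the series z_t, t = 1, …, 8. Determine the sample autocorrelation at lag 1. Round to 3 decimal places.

Mean z̄ = (12 + 13 + 5 + 13 + 4 + 19 + 12 + 11)/8 = 11.1250
Deviations from mean: 0.8750, 1.8750, -6.1250, 1.8750, -7.1250, 7.8750, 0.8750, -0.1250
Numerator Σ_{t=1}^{7}(z_t−z̄)(z_{t+1}−z̄) = -84.0156
Denominator Σ(z_t−z̄)² = 158.8750
r_1 = -84.0156 / 158.8750 = -0.529

-0.529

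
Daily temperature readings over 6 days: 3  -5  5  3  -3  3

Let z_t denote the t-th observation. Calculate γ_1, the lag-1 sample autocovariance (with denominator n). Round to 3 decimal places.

Mean z̄ = (3 − 5 + 5 + 3 − 3 + 3)/6 = 1.0000
Σ_{t=1}^{5}(z_t−z̄)(z_{t+1}−z̄) = -44.0000
γ_1 = -44.0000 / 6 = -7.333

-7.333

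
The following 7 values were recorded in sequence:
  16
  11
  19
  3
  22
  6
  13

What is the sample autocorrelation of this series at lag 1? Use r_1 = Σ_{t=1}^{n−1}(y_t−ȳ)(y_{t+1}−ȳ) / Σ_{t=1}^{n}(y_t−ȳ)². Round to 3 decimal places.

Mean ȳ = (16 + 11 + 19 + 3 + 22 + 6 + 13)/7 = 12.8571
Deviations from mean: 3.1429, -1.8571, 6.1429, -9.8571, 9.1429, -6.8571, 0.1429
Σ(y_t−ȳ)(y_{t+1}−ȳ) = (-5.8367) + (-11.4082) + (-60.5510) + (-90.1224) + (-62.6939) + (-0.9796) = -231.5918
Denominator Σ(y_t−ȳ)² = 278.8571
r_1 = -231.5918 / 278.8571 = -0.831

-0.831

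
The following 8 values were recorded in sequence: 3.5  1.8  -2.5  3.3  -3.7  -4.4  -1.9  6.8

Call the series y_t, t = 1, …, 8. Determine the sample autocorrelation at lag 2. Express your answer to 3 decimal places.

-0.250

Mean ȳ = (3.5 + 1.8 − 2.5 + 3.3 − 3.7 − 4.4 − 1.9 + 6.8)/8 = 0.3625
Deviations from mean: 3.1375, 1.4375, -2.8625, 2.9375, -4.0625, -4.7625, -2.2625, 6.4375
Numerator Σ_{t=1}^{6}(y_t−ȳ)(y_{t+2}−ȳ) = -28.5866
Denominator Σ(y_t−ȳ)² = 114.4788
r_2 = -28.5866 / 114.4788 = -0.250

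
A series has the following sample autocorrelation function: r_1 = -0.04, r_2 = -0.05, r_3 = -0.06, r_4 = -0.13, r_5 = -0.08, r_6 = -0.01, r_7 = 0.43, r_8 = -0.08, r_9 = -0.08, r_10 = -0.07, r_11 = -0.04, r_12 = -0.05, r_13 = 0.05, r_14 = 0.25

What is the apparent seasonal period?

The largest autocorrelation is r_7 = 0.43, with a weaker echo at lag 14 (0.25); the remaining lags stay at or below 0.05.
The dominant spike at lag 7 indicates a seasonal period of 7.

7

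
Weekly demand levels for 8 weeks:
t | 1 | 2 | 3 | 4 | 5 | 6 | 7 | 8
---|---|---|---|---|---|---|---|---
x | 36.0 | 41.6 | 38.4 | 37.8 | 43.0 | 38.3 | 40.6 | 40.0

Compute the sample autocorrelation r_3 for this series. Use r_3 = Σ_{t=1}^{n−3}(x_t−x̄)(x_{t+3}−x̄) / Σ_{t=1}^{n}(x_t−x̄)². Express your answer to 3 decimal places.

Mean x̄ = (36.0 + 41.6 + 38.4 + 37.8 + 43.0 + 38.3 + 40.6 + 40.0)/8 = 39.4625
Deviations from mean: -3.4625, 2.1375, -1.0625, -1.6625, 3.5375, -1.1625, 1.1375, 0.5375
Σ(x_t−x̄)(x_{t+3}−x̄) = (5.7564) + (7.5614) + (1.2352) + (-1.8911) + (1.9014) = 14.5633
Denominator Σ(x_t−x̄)² = 35.8988
r_3 = 14.5633 / 35.8988 = 0.406

0.406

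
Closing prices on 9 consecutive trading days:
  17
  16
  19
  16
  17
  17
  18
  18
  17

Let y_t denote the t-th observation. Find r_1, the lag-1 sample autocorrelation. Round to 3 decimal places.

-0.462

Mean ȳ = (17 + 16 + 19 + 16 + 17 + 17 + 18 + 18 + 17)/9 = 17.2222
Numerator Σ_{t=1}^{8}(y_t−ȳ)(y_{t+1}−ȳ) = -3.4938
Denominator Σ(y_t−ȳ)² = 7.5556
r_1 = -3.4938 / 7.5556 = -0.462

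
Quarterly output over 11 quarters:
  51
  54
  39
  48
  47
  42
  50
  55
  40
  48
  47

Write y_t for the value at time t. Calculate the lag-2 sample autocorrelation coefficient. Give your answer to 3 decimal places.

Mean ȳ = (51 + 54 + 39 + 48 + 47 + 42 + 50 + 55 + 40 + 48 + 47)/11 = 47.3636
Numerator Σ_{t=1}^{9}(y_t−ȳ)(y_{t+2}−ȳ) = -80.3554
Denominator Σ(y_t−ȳ)² = 276.5455
r_2 = -80.3554 / 276.5455 = -0.291

-0.291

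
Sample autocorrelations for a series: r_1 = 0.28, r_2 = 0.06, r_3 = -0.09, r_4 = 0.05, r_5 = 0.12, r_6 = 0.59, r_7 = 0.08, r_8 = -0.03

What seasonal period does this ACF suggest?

6

The largest autocorrelation is r_6 = 0.59; the remaining lags stay at or below 0.28. The elevated value at lag 1 (0.28), dropping to 0.06 at lag 2, reflects decaying short-term dependence rather than seasonality.
The dominant spike at lag 6 indicates a seasonal period of 6.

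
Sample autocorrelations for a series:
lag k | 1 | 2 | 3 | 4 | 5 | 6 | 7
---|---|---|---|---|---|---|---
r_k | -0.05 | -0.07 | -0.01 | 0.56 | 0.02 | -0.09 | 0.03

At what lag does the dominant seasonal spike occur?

4

The largest autocorrelation is r_4 = 0.56; the remaining lags stay at or below 0.03.
The dominant spike at lag 4 indicates a seasonal period of 4.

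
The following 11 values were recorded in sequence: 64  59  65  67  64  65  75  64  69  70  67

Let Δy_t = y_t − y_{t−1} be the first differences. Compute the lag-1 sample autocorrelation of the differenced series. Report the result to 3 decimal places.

-0.556

First differences Δy: -5, 6, 2, -3, 1, 10, -11, 5, 1, -3
Mean of differences = 0.3000
Numerator Σ(Δy_t−Δȳ)(Δy_{t+1}−Δȳ) = -183.3900
Denominator Σ(Δy_t−Δȳ)² = 330.1000
r_1(Δy) = -183.3900 / 330.1000 = -0.556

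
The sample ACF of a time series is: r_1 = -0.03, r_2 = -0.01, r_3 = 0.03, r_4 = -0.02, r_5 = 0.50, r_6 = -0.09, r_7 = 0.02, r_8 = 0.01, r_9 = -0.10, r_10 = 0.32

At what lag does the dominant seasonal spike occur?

5

The largest autocorrelation is r_5 = 0.50, with a weaker echo at lag 10 (0.32); the remaining lags stay at or below 0.03.
The dominant spike at lag 5 indicates a seasonal period of 5.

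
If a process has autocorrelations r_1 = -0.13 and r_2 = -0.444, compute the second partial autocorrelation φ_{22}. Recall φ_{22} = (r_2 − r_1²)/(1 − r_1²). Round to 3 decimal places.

-0.469

φ_{22} = (r_2 − r_1²) / (1 − r_1²)
r_1² = (-0.13)² = 0.0169
Numerator = -0.444 − 0.0169 = -0.4609; denominator = 1 − 0.0169 = 0.9831
φ_{22} = -0.4609 / 0.9831 = -0.469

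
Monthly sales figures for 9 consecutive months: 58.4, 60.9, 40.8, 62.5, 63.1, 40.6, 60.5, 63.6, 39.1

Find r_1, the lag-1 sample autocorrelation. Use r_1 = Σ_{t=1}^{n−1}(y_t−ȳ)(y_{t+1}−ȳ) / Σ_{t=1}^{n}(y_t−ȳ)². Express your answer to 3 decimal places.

Mean ȳ = (58.4 + 60.9 + 40.8 + 62.5 + 63.1 + 40.6 + 60.5 + 63.6 + 39.1)/9 = 54.3889
Numerator Σ_{t=1}^{8}(y_t−ȳ)(y_{t+1}−ȳ) = -390.8457
Denominator Σ(y_t−ȳ)² = 930.8889
r_1 = -390.8457 / 930.8889 = -0.420

-0.420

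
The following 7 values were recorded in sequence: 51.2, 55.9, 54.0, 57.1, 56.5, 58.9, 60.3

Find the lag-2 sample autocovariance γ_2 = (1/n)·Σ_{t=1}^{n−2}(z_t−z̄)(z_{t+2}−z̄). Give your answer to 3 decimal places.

Mean z̄ = (51.2 + 55.9 + 54.0 + 57.1 + 56.5 + 58.9 + 60.3)/7 = 56.2714
Σ_{t=1}^{5}(z_t−z̄)(z_{t+2}−z̄) = 13.7912
γ_2 = 13.7912 / 7 = 1.970

1.970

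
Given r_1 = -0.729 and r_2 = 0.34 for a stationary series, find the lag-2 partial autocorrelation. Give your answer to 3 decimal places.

φ_{22} = (r_2 − r_1²) / (1 − r_1²)
r_1² = (-0.729)² = 0.531441
Numerator = 0.34 − 0.5314 = -0.1914; denominator = 1 − 0.5314 = 0.4686
φ_{22} = -0.1914 / 0.4686 = -0.409

-0.409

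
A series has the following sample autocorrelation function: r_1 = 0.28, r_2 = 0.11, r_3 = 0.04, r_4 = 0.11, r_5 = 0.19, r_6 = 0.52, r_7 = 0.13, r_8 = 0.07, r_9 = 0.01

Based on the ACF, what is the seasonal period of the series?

6

The largest autocorrelation is r_6 = 0.52; the remaining lags stay at or below 0.28. The elevated value at lag 1 (0.28), dropping to 0.11 at lag 2, reflects decaying short-term dependence rather than seasonality.
The dominant spike at lag 6 indicates a seasonal period of 6.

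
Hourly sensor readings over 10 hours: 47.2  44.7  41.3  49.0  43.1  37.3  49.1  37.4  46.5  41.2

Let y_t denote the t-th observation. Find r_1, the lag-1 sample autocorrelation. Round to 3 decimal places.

Mean ȳ = (47.2 + 44.7 + 41.3 + 49.0 + 43.1 + 37.3 + 49.1 + 37.4 + 46.5 + 41.2)/10 = 43.6800
Numerator Σ_{t=1}^{9}(y_t−ȳ)(y_{t+1}−ȳ) = -104.2044
Denominator Σ(y_t−ȳ)² = 171.3560
r_1 = -104.2044 / 171.3560 = -0.608

-0.608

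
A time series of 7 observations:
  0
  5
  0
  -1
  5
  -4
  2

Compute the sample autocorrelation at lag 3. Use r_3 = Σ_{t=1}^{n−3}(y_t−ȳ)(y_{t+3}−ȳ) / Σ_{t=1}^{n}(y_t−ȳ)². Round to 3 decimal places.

0.328

Mean ȳ = (0 + 5 + 0 − 1 + 5 − 4 + 2)/7 = 1.0000
Numerator Σ_{t=1}^{4}(y_t−ȳ)(y_{t+3}−ȳ) = 21.0000
Denominator Σ(y_t−ȳ)² = 64.0000
r_3 = 21.0000 / 64.0000 = 0.328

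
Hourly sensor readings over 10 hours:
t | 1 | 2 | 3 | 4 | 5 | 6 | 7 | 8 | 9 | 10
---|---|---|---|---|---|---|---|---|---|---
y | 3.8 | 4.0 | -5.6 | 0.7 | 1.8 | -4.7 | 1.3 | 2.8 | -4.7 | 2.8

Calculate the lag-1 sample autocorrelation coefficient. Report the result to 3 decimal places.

-0.365

Mean ȳ = (3.8 + 4.0 − 5.6 + 0.7 + 1.8 − 4.7 + 1.3 + 2.8 − 4.7 + 2.8)/10 = 0.2200
Numerator Σ_{t=1}^{9}(y_t−ȳ)(y_{t+1}−ȳ) = -46.1904
Denominator Σ(y_t−ȳ)² = 126.5960
r_1 = -46.1904 / 126.5960 = -0.365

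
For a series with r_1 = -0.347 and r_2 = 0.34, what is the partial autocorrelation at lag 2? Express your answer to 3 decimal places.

0.250

φ_{22} = (r_2 − r_1²) / (1 − r_1²)
r_1² = (-0.347)² = 0.120409
Numerator = 0.34 − 0.1204 = 0.2196; denominator = 1 − 0.1204 = 0.8796
φ_{22} = 0.2196 / 0.8796 = 0.250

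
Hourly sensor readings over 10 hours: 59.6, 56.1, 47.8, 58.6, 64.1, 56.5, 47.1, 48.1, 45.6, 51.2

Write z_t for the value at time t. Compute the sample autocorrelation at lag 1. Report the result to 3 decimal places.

Mean z̄ = (59.6 + 56.1 + 47.8 + 58.6 + 64.1 + 56.5 + 47.1 + 48.1 + 45.6 + 51.2)/10 = 53.4700
Numerator Σ_{t=1}^{9}(z_t−z̄)(z_{t+1}−z̄) = 133.8961
Denominator Σ(z_t−z̄)² = 361.6410
r_1 = 133.8961 / 361.6410 = 0.370

0.370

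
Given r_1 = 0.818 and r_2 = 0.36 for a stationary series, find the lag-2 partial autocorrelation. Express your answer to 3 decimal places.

-0.934

φ_{22} = (r_2 − r_1²) / (1 − r_1²)
r_1² = (0.818)² = 0.669124
Numerator = 0.36 − 0.6691 = -0.3091; denominator = 1 − 0.6691 = 0.3309
φ_{22} = -0.3091 / 0.3309 = -0.934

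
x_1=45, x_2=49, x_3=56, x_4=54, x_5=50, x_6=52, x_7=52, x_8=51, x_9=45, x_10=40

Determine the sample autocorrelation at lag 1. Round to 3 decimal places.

0.379

Mean x̄ = (45 + 49 + 56 + 54 + 50 + 52 + 52 + 51 + 45 + 40)/10 = 49.4000
Numerator Σ_{t=1}^{9}(x_t−x̄)(x_{t+1}−x̄) = 79.0400
Denominator Σ(x_t−x̄)² = 208.4000
r_1 = 79.0400 / 208.4000 = 0.379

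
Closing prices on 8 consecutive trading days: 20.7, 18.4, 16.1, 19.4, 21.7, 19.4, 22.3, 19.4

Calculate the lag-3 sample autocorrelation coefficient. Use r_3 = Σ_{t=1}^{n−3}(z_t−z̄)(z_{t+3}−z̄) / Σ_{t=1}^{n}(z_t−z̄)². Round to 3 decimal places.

Mean z̄ = (20.7 + 18.4 + 16.1 + 19.4 + 21.7 + 19.4 + 22.3 + 19.4)/8 = 19.6750
Deviations from mean: 1.0250, -1.2750, -3.5750, -0.2750, 2.0250, -0.2750, 2.6250, -0.2750
Numerator Σ_{t=1}^{5}(z_t−z̄)(z_{t+3}−z̄) = -3.1594
Denominator Σ(z_t−z̄)² = 26.6750
r_3 = -3.1594 / 26.6750 = -0.118

-0.118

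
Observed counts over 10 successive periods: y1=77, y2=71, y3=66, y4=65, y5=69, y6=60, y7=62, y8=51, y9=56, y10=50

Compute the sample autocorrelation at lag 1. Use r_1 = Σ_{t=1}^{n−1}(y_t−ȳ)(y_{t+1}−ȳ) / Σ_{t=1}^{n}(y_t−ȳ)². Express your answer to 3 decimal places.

Mean ȳ = (77 + 71 + 66 + 65 + 69 + 60 + 62 + 51 + 56 + 50)/10 = 62.7000
Numerator Σ_{t=1}^{9}(y_t−ȳ)(y_{t+1}−ȳ) = 324.7100
Denominator Σ(y_t−ȳ)² = 680.1000
r_1 = 324.7100 / 680.1000 = 0.477

0.477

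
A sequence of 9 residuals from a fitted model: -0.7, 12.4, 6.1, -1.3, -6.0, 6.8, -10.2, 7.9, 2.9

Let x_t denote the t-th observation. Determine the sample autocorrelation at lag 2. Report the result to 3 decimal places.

Mean x̄ = (-0.7 + 12.4 + 6.1 − 1.3 − 6.0 + 6.8 − 10.2 + 7.9 + 2.9)/9 = 1.9889
Σ(x_t−x̄)(x_{t+2}−x̄) = (-11.0543) + (-34.2410) + (-32.8432) + (-15.8232) + (97.3757) + (28.4390) + (-11.1054) = 20.7475
Denominator Σ(x_t−x̄)² = 414.6489
r_2 = 20.7475 / 414.6489 = 0.050

0.050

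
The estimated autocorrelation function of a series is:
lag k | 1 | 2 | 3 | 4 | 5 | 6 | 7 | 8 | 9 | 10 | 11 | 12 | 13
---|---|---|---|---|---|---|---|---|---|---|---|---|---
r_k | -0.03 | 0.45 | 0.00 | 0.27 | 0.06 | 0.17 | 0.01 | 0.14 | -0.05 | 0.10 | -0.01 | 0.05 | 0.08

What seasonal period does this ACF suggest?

The largest autocorrelation is r_2 = 0.45, with weaker echoes at lags 4 (0.27) and 6 (0.17); the remaining lags stay at or below 0.14.
The dominant spike at lag 2 indicates a seasonal period of 2.

2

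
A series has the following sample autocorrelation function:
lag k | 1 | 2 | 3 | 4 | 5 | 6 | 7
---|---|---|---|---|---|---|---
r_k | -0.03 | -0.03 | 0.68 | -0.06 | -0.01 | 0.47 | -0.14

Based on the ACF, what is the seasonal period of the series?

3

The largest autocorrelation is r_3 = 0.68, with a weaker echo at lag 6 (0.47); the remaining lags stay at or below -0.01.
The dominant spike at lag 3 indicates a seasonal period of 3.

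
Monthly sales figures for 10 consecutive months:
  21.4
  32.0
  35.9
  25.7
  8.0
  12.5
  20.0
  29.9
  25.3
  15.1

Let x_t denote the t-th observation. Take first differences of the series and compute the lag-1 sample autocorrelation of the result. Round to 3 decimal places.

0.246

First differences Δx: 10.6, 3.9, -10.2, -17.7, 4.5, 7.5, 9.9, -4.6, -10.2
Mean of differences = -0.7000
Numerator Σ(Δx_t−Δx̄)(Δx_{t+1}−Δx̄) = 206.6500
Denominator Σ(Δx_t−Δx̄)² = 840.2000
r_1(Δx) = 206.6500 / 840.2000 = 0.246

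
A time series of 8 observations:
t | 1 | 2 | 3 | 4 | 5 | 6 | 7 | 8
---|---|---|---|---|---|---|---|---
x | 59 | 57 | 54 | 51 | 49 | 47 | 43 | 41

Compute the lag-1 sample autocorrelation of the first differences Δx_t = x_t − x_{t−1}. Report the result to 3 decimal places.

-0.434

First differences Δx: -2, -3, -3, -2, -2, -4, -2
Mean of differences = -2.5714
Numerator Σ(Δx_t−Δx̄)(Δx_{t+1}−Δx̄) = -1.6122
Denominator Σ(Δx_t−Δx̄)² = 3.7143
r_1(Δx) = -1.6122 / 3.7143 = -0.434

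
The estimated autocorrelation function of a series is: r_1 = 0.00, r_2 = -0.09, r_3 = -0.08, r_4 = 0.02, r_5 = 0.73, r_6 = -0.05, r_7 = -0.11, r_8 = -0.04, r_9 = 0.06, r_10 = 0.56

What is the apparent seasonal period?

The largest autocorrelation is r_5 = 0.73, with a weaker echo at lag 10 (0.56); the remaining lags stay at or below 0.06.
The dominant spike at lag 5 indicates a seasonal period of 5.

5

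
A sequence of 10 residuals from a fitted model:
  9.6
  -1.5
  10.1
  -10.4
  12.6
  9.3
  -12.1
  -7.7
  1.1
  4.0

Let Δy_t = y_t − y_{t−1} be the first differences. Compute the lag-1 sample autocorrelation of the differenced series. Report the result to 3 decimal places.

-0.491

First differences Δy: -11.1, 11.6, -20.5, 23.0, -3.3, -21.4, 4.4, 8.8, 2.9
Mean of differences = -0.6222
Numerator Σ(Δy_t−Δȳ)(Δy_{t+1}−Δȳ) = -872.0294
Denominator Σ(Δy_t−Δȳ)² = 1777.5956
r_1(Δy) = -872.0294 / 1777.5956 = -0.491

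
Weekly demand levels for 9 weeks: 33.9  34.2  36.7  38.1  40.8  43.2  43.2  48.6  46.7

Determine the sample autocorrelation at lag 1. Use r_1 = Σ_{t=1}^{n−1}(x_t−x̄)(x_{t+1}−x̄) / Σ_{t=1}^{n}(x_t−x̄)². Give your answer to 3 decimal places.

0.693

Mean x̄ = (33.9 + 34.2 + 36.7 + 38.1 + 40.8 + 43.2 + 43.2 + 48.6 + 46.7)/9 = 40.6000
Numerator Σ_{t=1}^{8}(x_t−x̄)(x_{t+1}−x̄) = 153.9700
Denominator Σ(x_t−x̄)² = 222.0800
r_1 = 153.9700 / 222.0800 = 0.693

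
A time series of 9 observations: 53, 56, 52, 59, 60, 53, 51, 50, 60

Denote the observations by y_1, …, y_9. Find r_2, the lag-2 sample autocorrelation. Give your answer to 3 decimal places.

-0.345

Mean ȳ = (53 + 56 + 52 + 59 + 60 + 53 + 51 + 50 + 60)/9 = 54.8889
Numerator Σ_{t=1}^{7}(y_t−ȳ)(y_{t+2}−ȳ) = -43.0247
Denominator Σ(y_t−ȳ)² = 124.8889
r_2 = -43.0247 / 124.8889 = -0.345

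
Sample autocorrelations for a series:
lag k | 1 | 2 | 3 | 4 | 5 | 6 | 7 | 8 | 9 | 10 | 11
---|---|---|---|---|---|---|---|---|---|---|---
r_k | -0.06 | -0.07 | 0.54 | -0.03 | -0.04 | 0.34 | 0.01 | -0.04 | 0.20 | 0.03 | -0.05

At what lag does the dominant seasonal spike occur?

The largest autocorrelation is r_3 = 0.54, with weaker echoes at lags 6 (0.34) and 9 (0.20); the remaining lags stay at or below 0.03.
The dominant spike at lag 3 indicates a seasonal period of 3.

3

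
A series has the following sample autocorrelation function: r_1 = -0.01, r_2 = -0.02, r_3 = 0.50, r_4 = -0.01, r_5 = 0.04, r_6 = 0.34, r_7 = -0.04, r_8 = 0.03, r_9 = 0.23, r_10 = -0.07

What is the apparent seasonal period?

3

The largest autocorrelation is r_3 = 0.50, with weaker echoes at lags 6 (0.34) and 9 (0.23); the remaining lags stay at or below 0.04.
The dominant spike at lag 3 indicates a seasonal period of 3.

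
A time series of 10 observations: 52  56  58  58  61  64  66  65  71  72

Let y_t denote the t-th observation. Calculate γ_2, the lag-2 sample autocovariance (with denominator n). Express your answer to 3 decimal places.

Mean ȳ = (52 + 56 + 58 + 58 + 61 + 64 + 66 + 65 + 71 + 72)/10 = 62.3000
Σ_{t=1}^{8}(y_t−ȳ)(y_{t+2}−ȳ) = 127.8200
γ_2 = 127.8200 / 10 = 12.782

12.782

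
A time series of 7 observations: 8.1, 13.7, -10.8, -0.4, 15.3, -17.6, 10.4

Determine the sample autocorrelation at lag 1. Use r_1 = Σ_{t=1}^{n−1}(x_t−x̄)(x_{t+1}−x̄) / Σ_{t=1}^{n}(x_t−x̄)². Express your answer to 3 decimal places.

Mean x̄ = (8.1 + 13.7 − 10.8 − 0.4 + 15.3 − 17.6 + 10.4)/7 = 2.6714
Deviations from mean: 5.4286, 11.0286, -13.4714, -3.0714, 12.6286, -20.2714, 7.7286
Σ(x_t−x̄)(x_{t+1}−x̄) = (59.8694) + (-148.5706) + (41.3765) + (-38.7878) + (-255.9992) + (-156.6692) = -498.7808
Denominator Σ(x_t−x̄)² = 972.1543
r_1 = -498.7808 / 972.1543 = -0.513

-0.513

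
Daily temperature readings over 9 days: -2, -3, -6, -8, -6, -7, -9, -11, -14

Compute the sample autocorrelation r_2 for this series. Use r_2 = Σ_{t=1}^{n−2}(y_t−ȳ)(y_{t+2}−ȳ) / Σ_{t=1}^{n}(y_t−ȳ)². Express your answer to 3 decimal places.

Mean ȳ = (-2 − 3 − 6 − 8 − 6 − 7 − 9 − 11 − 14)/9 = -7.3333
Numerator Σ_{t=1}^{7}(y_t−ȳ)(y_{t+2}−ȳ) = 13.4444
Denominator Σ(y_t−ȳ)² = 112.0000
r_2 = 13.4444 / 112.0000 = 0.120

0.120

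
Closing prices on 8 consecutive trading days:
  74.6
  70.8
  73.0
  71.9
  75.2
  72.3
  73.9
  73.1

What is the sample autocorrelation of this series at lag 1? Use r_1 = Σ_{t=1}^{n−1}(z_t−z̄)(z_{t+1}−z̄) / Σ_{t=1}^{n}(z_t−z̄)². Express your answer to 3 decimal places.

-0.541

Mean z̄ = (74.6 + 70.8 + 73.0 + 71.9 + 75.2 + 72.3 + 73.9 + 73.1)/8 = 73.1000
Deviations from mean: 1.5000, -2.3000, -0.1000, -1.2000, 2.1000, -0.8000, 0.8000, 0.0000
Numerator Σ_{t=1}^{7}(z_t−z̄)(z_{t+1}−z̄) = -7.9400
Denominator Σ(z_t−z̄)² = 14.6800
r_1 = -7.9400 / 14.6800 = -0.541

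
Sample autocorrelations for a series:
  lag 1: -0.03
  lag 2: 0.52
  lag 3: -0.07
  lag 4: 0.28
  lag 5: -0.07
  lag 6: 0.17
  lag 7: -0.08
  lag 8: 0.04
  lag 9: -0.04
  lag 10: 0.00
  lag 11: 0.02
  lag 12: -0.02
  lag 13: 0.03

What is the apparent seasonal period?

2

The largest autocorrelation is r_2 = 0.52, with weaker echoes at lags 4 (0.28) and 6 (0.17); the remaining lags stay at or below 0.04.
The dominant spike at lag 2 indicates a seasonal period of 2.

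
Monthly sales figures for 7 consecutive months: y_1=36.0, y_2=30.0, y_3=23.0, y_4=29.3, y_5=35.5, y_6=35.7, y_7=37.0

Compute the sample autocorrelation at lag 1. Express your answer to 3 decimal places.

0.369

Mean ȳ = (36.0 + 30.0 + 23.0 + 29.3 + 35.5 + 35.7 + 37.0)/7 = 32.3571
Deviations from mean: 3.6429, -2.3571, -9.3571, -3.0571, 3.1429, 3.3429, 4.6429
Numerator Σ_{t=1}^{6}(y_t−ȳ)(y_{t+1}−ȳ) = 58.4939
Denominator Σ(y_t−ȳ)² = 158.3371
r_1 = 58.4939 / 158.3371 = 0.369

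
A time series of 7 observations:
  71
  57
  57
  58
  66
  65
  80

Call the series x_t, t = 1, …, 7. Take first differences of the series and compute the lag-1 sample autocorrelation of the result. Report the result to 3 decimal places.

First differences Δx: -14, 0, 1, 8, -1, 15
Mean of differences = 1.5000
Numerator Σ(Δx_t−Δx̄)(Δx_{t+1}−Δx̄) = -29.2500
Denominator Σ(Δx_t−Δx̄)² = 473.5000
r_1(Δx) = -29.2500 / 473.5000 = -0.062

-0.062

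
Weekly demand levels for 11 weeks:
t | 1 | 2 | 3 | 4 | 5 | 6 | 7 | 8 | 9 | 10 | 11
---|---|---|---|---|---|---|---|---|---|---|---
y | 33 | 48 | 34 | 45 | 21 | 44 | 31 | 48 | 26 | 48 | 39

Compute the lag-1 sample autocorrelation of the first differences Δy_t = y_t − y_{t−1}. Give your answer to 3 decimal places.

-0.875

First differences Δy: 15, -14, 11, -24, 23, -13, 17, -22, 22, -9
Mean of differences = 0.6000
Numerator Σ(Δy_t−Δȳ)(Δy_{t+1}−Δȳ) = -2756.3600
Denominator Σ(Δy_t−Δȳ)² = 3150.4000
r_1(Δy) = -2756.3600 / 3150.4000 = -0.875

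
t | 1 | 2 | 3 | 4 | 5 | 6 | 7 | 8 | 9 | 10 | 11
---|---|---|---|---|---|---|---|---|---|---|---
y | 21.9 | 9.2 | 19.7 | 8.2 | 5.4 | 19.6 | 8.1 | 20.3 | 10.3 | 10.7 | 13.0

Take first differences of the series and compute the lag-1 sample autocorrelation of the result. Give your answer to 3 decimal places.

-0.695

First differences Δy: -12.7, 10.5, -11.5, -2.8, 14.2, -11.5, 12.2, -10.0, 0.4, 2.3
Mean of differences = -0.8900
Numerator Σ(Δy_t−Δȳ)(Δy_{t+1}−Δȳ) = -689.7971
Denominator Σ(Δy_t−Δȳ)² = 991.8890
r_1(Δy) = -689.7971 / 991.8890 = -0.695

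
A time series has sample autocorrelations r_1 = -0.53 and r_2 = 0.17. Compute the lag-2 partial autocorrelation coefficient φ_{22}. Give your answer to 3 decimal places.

-0.154

φ_{22} = (r_2 − r_1²) / (1 − r_1²)
r_1² = (-0.53)² = 0.2809
Numerator = 0.17 − 0.2809 = -0.1109; denominator = 1 − 0.2809 = 0.7191
φ_{22} = -0.1109 / 0.7191 = -0.154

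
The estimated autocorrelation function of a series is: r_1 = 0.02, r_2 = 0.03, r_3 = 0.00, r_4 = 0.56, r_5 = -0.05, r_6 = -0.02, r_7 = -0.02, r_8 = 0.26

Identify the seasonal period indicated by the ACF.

4

The largest autocorrelation is r_4 = 0.56, with a weaker echo at lag 8 (0.26); the remaining lags stay at or below 0.03.
The dominant spike at lag 4 indicates a seasonal period of 4.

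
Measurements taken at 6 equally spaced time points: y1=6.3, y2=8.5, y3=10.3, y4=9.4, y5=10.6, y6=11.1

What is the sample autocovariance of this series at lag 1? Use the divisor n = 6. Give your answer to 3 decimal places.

0.676

Mean ȳ = (6.3 + 8.5 + 10.3 + 9.4 + 10.6 + 11.1)/6 = 9.3667
Σ_{t=1}^{5}(y_t−ȳ)(y_{t+1}−ȳ) = 4.0589
γ_1 = 4.0589 / 6 = 0.676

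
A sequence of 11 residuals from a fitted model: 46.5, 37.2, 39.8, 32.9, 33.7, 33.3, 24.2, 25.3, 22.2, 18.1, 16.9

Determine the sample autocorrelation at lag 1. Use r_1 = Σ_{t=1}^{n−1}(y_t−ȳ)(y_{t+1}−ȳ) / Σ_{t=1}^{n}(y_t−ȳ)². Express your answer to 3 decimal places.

Mean ȳ = (46.5 + 37.2 + 39.8 + 32.9 + 33.7 + 33.3 + 24.2 + 25.3 + 22.2 + 18.1 + 16.9)/11 = 30.0091
Numerator Σ_{t=1}^{10}(y_t−ȳ)(y_{t+1}−ȳ) = 534.2399
Denominator Σ(y_t−ȳ)² = 882.9091
r_1 = 534.2399 / 882.9091 = 0.605

0.605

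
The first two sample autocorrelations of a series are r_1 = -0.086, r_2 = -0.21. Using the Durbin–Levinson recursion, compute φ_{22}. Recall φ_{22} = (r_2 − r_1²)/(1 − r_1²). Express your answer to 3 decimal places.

-0.219

φ_{22} = (r_2 − r_1²) / (1 − r_1²)
r_1² = (-0.086)² = 0.007396
Numerator = -0.21 − 0.0074 = -0.2174; denominator = 1 − 0.0074 = 0.9926
φ_{22} = -0.2174 / 0.9926 = -0.219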